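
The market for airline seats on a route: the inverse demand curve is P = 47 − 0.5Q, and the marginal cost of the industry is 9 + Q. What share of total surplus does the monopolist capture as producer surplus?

Monopoly sets MR = MC: 47 − Q = 9 + Q ⇒ Q = 19, P = 47 − 0.5·19 = 37.5.
CS = ½·(47 − 37.5)·19 = 90.25.
PS = P·Q − VC(Q) = 37.5·19 − (9·19 + ½·1·19²) = 361.
Share captured = PS/TS = 361/451.25 = 0.8.

PS/TS = 0.8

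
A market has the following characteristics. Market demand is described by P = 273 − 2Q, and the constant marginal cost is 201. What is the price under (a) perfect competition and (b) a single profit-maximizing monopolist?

Under competition P = MC = 201, so Q = (273 − 201)/2 = 36.
A monopolist chooses Q where MR = MC. MR = 273 − 4Q; setting this equal to 201 gives Q = 18 and P = 237.

Competition: P = 201; Monopoly: P = 237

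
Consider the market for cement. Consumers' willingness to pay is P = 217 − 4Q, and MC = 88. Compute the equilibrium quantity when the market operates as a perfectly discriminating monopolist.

Q = 32.25

With perfect price discrimination, output is the efficient level Q = 32.25 (where demand meets MC), but every buyer pays their willingness to pay: CS = 0 and PS = total surplus.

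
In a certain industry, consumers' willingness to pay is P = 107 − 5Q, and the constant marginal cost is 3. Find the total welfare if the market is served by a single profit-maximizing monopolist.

Monopoly sets MR = MC: 107 − 10Q = 3 ⇒ Q = 10.4, P = 107 − 5·10.4 = 55.
CS = ½·(107 − 55)·10.4 = 270.4; PS = (55 − 3)·10.4 = 540.8; TS = 811.2.

TS = 811.2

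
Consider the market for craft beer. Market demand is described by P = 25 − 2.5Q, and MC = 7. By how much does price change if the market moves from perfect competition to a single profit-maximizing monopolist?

Competitive firms price at marginal cost: P = 7, giving Q = 7.2.
The monopolist equates marginal revenue to marginal cost: 25 − 5Q = 7, so Q = 3.6. From demand, P = 16.
Change in price: 16 − 7 = 9.

P rises by 9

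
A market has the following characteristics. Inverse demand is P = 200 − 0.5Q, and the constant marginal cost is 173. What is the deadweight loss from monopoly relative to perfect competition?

Under competition P = MC = 173, so Q = (200 − 173)/0.5 = 54.
The monopolist equates marginal revenue to marginal cost: 200 − Q = 173, so Q = 27. From demand, P = 186.5.
DWL is the triangle between Q = 27 and Q = 54: ½·(54 − 27)·(186.5 − 173) = 182.25.

DWL = 182.25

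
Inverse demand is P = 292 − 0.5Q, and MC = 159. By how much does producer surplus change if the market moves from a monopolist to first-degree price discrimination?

PS rises by 8844.5

A monopolist chooses Q where MR = MC. MR = 292 − Q; setting this equal to 159 gives Q = 133 and P = 225.5.
PS = (225.5 − 159)·133 = 8844.5.
Under first-degree price discrimination the firm charges each unit its demand price and produces up to where P = MC, i.e. Q = 266. Consumer surplus is zero; producer surplus equals total surplus.
PS = ½·(292 − 159)·266 = 17689.
Change in producer surplus: 17689 − 8844.5 = 8844.5.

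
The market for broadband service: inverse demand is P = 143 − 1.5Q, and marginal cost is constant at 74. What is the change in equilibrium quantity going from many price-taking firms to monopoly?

Competitive firms price at marginal cost: P = 74, giving Q = 46.
Monopoly sets MR = MC: 143 − 3Q = 74 ⇒ Q = 23, P = 143 − 1.5·23 = 108.5.
Change in equilibrium quantity: 23 − 46 = −23.

Equilibrium quantity falls by 23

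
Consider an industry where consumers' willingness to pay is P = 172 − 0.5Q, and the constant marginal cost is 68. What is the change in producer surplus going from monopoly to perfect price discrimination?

A monopolist chooses Q where MR = MC. MR = 172 − Q; setting this equal to 68 gives Q = 104 and P = 120.
PS = (120 − 68)·104 = 5408.
Under first-degree price discrimination the firm charges each unit its demand price and produces up to where P = MC, i.e. Q = 208. Consumer surplus is zero; producer surplus equals total surplus.
PS = ½·(172 − 68)·208 = 10816.
Change in producer surplus: 10816 − 5408 = 5408.

Producer surplus rises by 5408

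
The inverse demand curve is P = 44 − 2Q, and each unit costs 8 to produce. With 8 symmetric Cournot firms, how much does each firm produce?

q_i = 2

Cournot with 8 identical firms: the symmetric best-response condition is 44 − 18q = 8. Each firm produces q = 2, total output Q = 16, price P = 12.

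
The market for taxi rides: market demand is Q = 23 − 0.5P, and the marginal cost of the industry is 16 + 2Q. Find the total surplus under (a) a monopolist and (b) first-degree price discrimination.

Inverting demand: P = 46 − 2Q.
A monopolist chooses Q where MR = MC. MR = 46 − 4Q; setting this equal to 16 + 2Q gives Q = 5 and P = 36.
CS = ½·(46 − 36)·5 = 25; PS = (36·5 − 16·5 − ½·2·5²) = 75; TS = 100.
With perfect price discrimination, output is the efficient level Q = 7.5 (where demand meets MC), but every buyer pays their willingness to pay: CS = 0 and PS = total surplus.
TS = 112.5 (equal to competitive TS).

Monopoly: TS = 100; Perfect PD: TS = 112.5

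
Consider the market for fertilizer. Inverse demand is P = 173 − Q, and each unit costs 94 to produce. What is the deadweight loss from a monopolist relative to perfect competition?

Competitive firms price at marginal cost: P = 94, giving Q = 79.
A monopolist chooses Q where MR = MC. MR = 173 − 2Q; setting this equal to 94 gives Q = 39.5 and P = 133.5.
DWL is the triangle between Q = 39.5 and Q = 79: ½·(79 − 39.5)·(133.5 − 94) = 780.125.

DWL = 780.125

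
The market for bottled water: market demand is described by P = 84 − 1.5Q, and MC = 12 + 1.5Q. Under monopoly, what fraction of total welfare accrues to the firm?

PS/TS = 0.75

The monopolist equates marginal revenue to marginal cost: 84 − 3Q = 12 + 1.5Q, so Q = 16. From demand, P = 60.
CS = ½·(84 − 60)·16 = 192.
PS = P·Q − VC(Q) = 60·16 − (12·16 + ½·1.5·16²) = 576.
Share captured = PS/TS = 576/768 = 0.75.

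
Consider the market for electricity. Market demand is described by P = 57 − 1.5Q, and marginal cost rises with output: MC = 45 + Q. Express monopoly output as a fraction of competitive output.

Monopoly sets MR = MC: 57 − 3Q = 45 + Q ⇒ Q = 3, P = 57 − 1.5·3 = 52.5.
Under competition P = MC: 57 − 1.5Q = 45 + Q ⇒ Q = 4.8, P = 49.8.
Ratio Q_m/Q_c = 3/4.8 = 0.625.

Q_m/Q_c = 0.625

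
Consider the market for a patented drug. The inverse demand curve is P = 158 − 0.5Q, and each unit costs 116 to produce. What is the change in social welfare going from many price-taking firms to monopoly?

Social welfare falls by 441

Competitive firms price at marginal cost: P = 116, giving Q = 84.
CS = ½·(158 − 116)·84 = 1764; PS = (116 − 116)·84 = 0; TS = 1764.
The monopolist equates marginal revenue to marginal cost: 158 − Q = 116, so Q = 42. From demand, P = 137.
CS = ½·(158 − 137)·42 = 441; PS = (137 − 116)·42 = 882; TS = 1323.
Change in social welfare: 1323 − 1764 = −441.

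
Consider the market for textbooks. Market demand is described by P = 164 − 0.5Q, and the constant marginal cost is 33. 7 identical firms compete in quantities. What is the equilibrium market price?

P = 49.375

With 7 symmetric Cournot firms, each firm's FOC gives 164 − 4q = 33, so q = 32.75, Q = 7·32.75 = 229.25, and P = 49.375.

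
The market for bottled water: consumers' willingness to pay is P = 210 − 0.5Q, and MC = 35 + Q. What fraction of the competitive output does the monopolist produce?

The monopolist equates marginal revenue to marginal cost: 210 − Q = 35 + Q, so Q = 87.5. From demand, P = 166.25.
Competitive equilibrium sets price equal to marginal cost: 210 − 0.5Q = 35 + Q, so Q = 350/3 and P = 455/3.
Ratio Q_m/Q_c = 87.5/(350/3) = 0.75.

Q_m/Q_c = 0.75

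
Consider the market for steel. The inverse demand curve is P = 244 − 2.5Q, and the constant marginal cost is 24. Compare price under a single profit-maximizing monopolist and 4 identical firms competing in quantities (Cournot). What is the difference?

Price falls by 66

A monopolist chooses Q where MR = MC. MR = 244 − 5Q; setting this equal to 24 gives Q = 44 and P = 134.
With 4 symmetric Cournot firms, each firm's FOC gives 244 − 12.5q = 24, so q = 17.6, Q = 4·17.6 = 70.4, and P = 68.
Change in price: 68 − 134 = −66.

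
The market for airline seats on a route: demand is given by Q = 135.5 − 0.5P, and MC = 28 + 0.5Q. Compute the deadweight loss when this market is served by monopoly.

DWL = 2332.8

Inverting demand: P = 271 − 2Q.
Under competition P = MC: 271 − 2Q = 28 + 0.5Q ⇒ Q = 97.2, P = 76.6.
Monopoly sets MR = MC: 271 − 4Q = 28 + 0.5Q ⇒ Q = 54, P = 271 − 2·54 = 163.
CS = ½·(271 − 76.6)·97.2 = 9447.84; PS = (76.6·97.2 − 28·97.2 − ½·0.5·97.2²) = 2361.96; TS = 11809.8.
CS = ½·(271 − 163)·54 = 2916; PS = (163·54 − 28·54 − ½·0.5·54²) = 6561; TS = 9477.
DWL = 11809.8 − 9477 = 2332.8.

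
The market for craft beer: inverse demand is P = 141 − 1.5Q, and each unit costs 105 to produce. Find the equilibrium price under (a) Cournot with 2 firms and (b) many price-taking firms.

With 2 symmetric Cournot firms, each firm's FOC gives 141 − 4.5q = 105, so q = 8, Q = 2·8 = 16, and P = 117.
Competitive firms price at marginal cost: P = 105, giving Q = 24.

Cournot: P = 117; Competition: P = 105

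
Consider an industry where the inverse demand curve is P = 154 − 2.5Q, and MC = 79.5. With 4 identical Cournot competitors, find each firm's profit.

With 4 symmetric Cournot firms, each firm's FOC gives 154 − 12.5q = 79.5, so q = 5.96, Q = 4·5.96 = 23.84, and P = 94.4.
Each firm's profit = (94.4 − 79.5)·5.96 = 88.804.

π_i = 88.804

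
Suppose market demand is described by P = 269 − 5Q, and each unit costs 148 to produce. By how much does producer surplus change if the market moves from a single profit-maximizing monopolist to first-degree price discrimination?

Producer surplus rises by 732.05

The monopolist equates marginal revenue to marginal cost: 269 − 10Q = 148, so Q = 12.1. From demand, P = 208.5.
PS = (208.5 − 148)·12.1 = 732.05.
With perfect price discrimination, output is the efficient level Q = 24.2 (where demand meets MC), but every buyer pays their willingness to pay: CS = 0 and PS = total surplus.
PS = ½·(269 − 148)·24.2 = 1464.1.
Change in producer surplus: 1464.1 − 732.05 = 732.05.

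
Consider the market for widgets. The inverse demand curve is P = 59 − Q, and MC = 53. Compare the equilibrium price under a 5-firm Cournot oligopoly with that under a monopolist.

With 5 symmetric Cournot firms, each firm's FOC gives 59 − 6q = 53, so q = 1, Q = 5·1 = 5, and P = 54.
A monopolist chooses Q where MR = MC. MR = 59 − 2Q; setting this equal to 53 gives Q = 3 and P = 56.

Cournot: P = 54; Monopoly: P = 56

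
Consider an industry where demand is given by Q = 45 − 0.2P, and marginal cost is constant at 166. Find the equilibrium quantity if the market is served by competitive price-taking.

Inverting demand: P = 225 − 5Q.
Competitive firms price at marginal cost: P = 166, giving Q = 11.8.

Q = 11.8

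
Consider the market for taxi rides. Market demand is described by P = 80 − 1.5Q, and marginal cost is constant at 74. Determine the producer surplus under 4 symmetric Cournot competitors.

PS = 3.84

With 4 symmetric Cournot firms, each firm's FOC gives 80 − 7.5q = 74, so q = 0.8, Q = 4·0.8 = 3.2, and P = 75.2.
PS = (75.2 − 74)·3.2 = 3.84.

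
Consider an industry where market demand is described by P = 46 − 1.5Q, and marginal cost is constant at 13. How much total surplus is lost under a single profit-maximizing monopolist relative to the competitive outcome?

DWL = 90.75

Competitive firms price at marginal cost: P = 13, giving Q = 22.
A monopolist chooses Q where MR = MC. MR = 46 − 3Q; setting this equal to 13 gives Q = 11 and P = 29.5.
DWL is the triangle between Q = 11 and Q = 22: ½·(22 − 11)·(29.5 − 13) = 90.75.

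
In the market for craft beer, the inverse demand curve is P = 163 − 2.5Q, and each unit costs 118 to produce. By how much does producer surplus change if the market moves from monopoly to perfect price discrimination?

A monopolist chooses Q where MR = MC. MR = 163 − 5Q; setting this equal to 118 gives Q = 9 and P = 140.5.
PS = (140.5 − 118)·9 = 202.5.
Under first-degree price discrimination the firm charges each unit its demand price and produces up to where P = MC, i.e. Q = 18. Consumer surplus is zero; producer surplus equals total surplus.
PS = ½·(163 − 118)·18 = 405.
Change in producer surplus: 405 − 202.5 = 202.5.

Producer surplus rises by 202.5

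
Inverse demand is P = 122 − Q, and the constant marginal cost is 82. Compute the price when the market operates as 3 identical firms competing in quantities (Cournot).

P = 92

In a 3-firm Cournot equilibrium, symmetry and the first-order condition give q = (122 − 82)/(4) = 10. So Q = 30 and P = 92.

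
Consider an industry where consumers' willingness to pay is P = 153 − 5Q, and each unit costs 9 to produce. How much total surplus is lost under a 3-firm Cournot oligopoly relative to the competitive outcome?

DWL = 129.6

Under competition P = MC = 9, so Q = (153 − 9)/5 = 28.8.
In a 3-firm Cournot equilibrium, symmetry and the first-order condition give q = (153 − 9)/(20) = 7.2. So Q = 21.6 and P = 45.
DWL is the triangle between Q = 21.6 and Q = 28.8: ½·(28.8 − 21.6)·(45 − 9) = 129.6.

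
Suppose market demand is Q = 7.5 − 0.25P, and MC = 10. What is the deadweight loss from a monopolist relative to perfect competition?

Inverting demand: P = 30 − 4Q.
Under competition P = MC = 10, so Q = (30 − 10)/4 = 5.
A monopolist chooses Q where MR = MC. MR = 30 − 8Q; setting this equal to 10 gives Q = 2.5 and P = 20.
DWL is the triangle between Q = 2.5 and Q = 5: ½·(5 − 2.5)·(20 − 10) = 12.5.

DWL = 12.5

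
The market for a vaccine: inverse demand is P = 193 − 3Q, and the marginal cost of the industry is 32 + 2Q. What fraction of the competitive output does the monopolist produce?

Q_m/Q_c = 0.625

Monopoly sets MR = MC: 193 − 6Q = 32 + 2Q ⇒ Q = 20.125, P = 193 − 3·20.125 = 132.625.
Competitive equilibrium sets price equal to marginal cost: 193 − 3Q = 32 + 2Q, so Q = 32.2 and P = 96.4.
Ratio Q_m/Q_c = 20.125/32.2 = 0.625.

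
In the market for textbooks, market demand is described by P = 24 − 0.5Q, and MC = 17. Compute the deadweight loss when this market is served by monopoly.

Competitive firms price at marginal cost: P = 17, giving Q = 14.
Monopoly sets MR = MC: 24 − Q = 17 ⇒ Q = 7, P = 24 − 0.5·7 = 20.5.
DWL is the triangle between Q = 7 and Q = 14: ½·(14 − 7)·(20.5 − 17) = 12.25.

DWL = 12.25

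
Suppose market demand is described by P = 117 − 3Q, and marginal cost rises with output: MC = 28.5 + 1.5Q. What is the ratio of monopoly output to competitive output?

The monopolist equates marginal revenue to marginal cost: 117 − 6Q = 28.5 + 1.5Q, so Q = 11.8. From demand, P = 81.6.
Under competition P = MC: 117 − 3Q = 28.5 + 1.5Q ⇒ Q = 59/3, P = 58.
Ratio Q_m/Q_c = 11.8/(59/3) = 0.6.

Q_m/Q_c = 0.6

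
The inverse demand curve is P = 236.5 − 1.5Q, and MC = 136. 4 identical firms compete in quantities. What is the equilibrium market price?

With 4 symmetric Cournot firms, each firm's FOC gives 236.5 − 7.5q = 136, so q = 13.4, Q = 4·13.4 = 53.6, and P = 156.1.

P = 156.1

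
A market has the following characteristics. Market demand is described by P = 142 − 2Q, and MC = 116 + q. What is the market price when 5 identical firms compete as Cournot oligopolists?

P = 122

Cournot with 5 identical firms: the symmetric best-response condition is 142 − 12q = 116 + q. Each firm produces q = 2, total output Q = 10, price P = 122.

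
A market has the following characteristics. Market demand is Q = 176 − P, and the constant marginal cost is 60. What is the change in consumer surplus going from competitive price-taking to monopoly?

CS falls by 5046

Inverting demand: P = 176 − Q.
Competitive firms price at marginal cost: P = 60, giving Q = 116.
CS = ½·(176 − 60)·116 = 6728.
A monopolist chooses Q where MR = MC. MR = 176 − 2Q; setting this equal to 60 gives Q = 58 and P = 118.
CS = ½·(176 − 118)·58 = 1682.
Change in consumer surplus: 1682 − 6728 = −5046.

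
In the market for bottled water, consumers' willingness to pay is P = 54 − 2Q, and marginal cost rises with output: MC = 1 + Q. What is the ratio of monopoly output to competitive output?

A monopolist chooses Q where MR = MC. MR = 54 − 4Q; setting this equal to 1 + Q gives Q = 10.6 and P = 32.8.
Competitive equilibrium sets price equal to marginal cost: 54 − 2Q = 1 + Q, so Q = 53/3 and P = 56/3.
Ratio Q_m/Q_c = 10.6/(53/3) = 0.6.

Q_m/Q_c = 0.6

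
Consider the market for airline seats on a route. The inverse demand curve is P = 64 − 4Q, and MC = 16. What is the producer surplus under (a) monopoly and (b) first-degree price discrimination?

Monopoly sets MR = MC: 64 − 8Q = 16 ⇒ Q = 6, P = 64 − 4·6 = 40.
PS = (40 − 16)·6 = 144.
A perfectly discriminating monopolist sells every unit with P(Q) ≥ MC(Q), so output equals the competitive quantity Q = 12. Each buyer pays their reservation price, so CS = 0 and the firm captures all surplus.
PS = ½·(64 − 16)·12 = 288.

Monopoly: PS = 144; Perfect PD: PS = 288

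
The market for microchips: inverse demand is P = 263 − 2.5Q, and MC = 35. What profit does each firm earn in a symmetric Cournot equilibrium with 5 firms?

With 5 symmetric Cournot firms, each firm's FOC gives 263 − 15q = 35, so q = 15.2, Q = 5·15.2 = 76, and P = 73.
Each firm's profit = (73 − 35)·15.2 = 577.6.

π_i = 577.6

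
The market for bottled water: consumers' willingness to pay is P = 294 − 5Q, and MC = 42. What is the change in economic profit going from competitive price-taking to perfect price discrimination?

Perfect competition: P = MC = 42, so 294 − 5Q = 42 and Q = 50.4.
Profit = (42 − 42)·50.4 = 0.
Under first-degree price discrimination the firm charges each unit its demand price and produces up to where P = MC, i.e. Q = 50.4. Consumer surplus is zero; producer surplus equals total surplus.
PS equals the full surplus area, 6350.4. Profit = 6350.4 = 6350.4.
Change in economic profit: 6350.4 − 0 = 6350.4.

Economic profit rises by 6350.4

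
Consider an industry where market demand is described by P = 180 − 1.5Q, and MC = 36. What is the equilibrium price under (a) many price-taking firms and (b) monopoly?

Competition: P = 36; Monopoly: P = 108

Under competition P = MC = 36, so Q = (180 − 36)/1.5 = 96.
Monopoly sets MR = MC: 180 − 3Q = 36 ⇒ Q = 48, P = 180 − 1.5·48 = 108.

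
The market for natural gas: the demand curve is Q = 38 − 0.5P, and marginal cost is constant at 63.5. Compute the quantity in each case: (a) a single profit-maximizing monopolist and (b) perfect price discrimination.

Monopoly: Q = 3.125; Perfect PD: Q = 6.25

Inverting demand: P = 76 − 2Q.
A monopolist chooses Q where MR = MC. MR = 76 − 4Q; setting this equal to 63.5 gives Q = 3.125 and P = 69.75.
With perfect price discrimination, output is the efficient level Q = 6.25 (where demand meets MC), but every buyer pays their willingness to pay: CS = 0 and PS = total surplus.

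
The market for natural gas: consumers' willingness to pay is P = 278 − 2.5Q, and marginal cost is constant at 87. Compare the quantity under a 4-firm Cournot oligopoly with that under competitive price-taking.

Cournot: Q = 61.12; Competition: Q = 76.4

Cournot with 4 identical firms: the symmetric best-response condition is 278 − 12.5q = 87. Each firm produces q = 15.28, total output Q = 61.12, price P = 125.2.
Competitive firms price at marginal cost: P = 87, giving Q = 76.4.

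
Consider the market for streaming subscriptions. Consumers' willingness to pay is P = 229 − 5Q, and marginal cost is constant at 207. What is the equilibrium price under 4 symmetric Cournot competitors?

P = 211.4

With 4 symmetric Cournot firms, each firm's FOC gives 229 − 25q = 207, so q = 0.88, Q = 4·0.88 = 3.52, and P = 211.4.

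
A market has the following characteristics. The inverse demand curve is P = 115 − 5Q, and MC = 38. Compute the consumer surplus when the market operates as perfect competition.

Competitive firms price at marginal cost: P = 38, giving Q = 15.4.
CS = ½·(115 − 38)·15.4 = 592.9.

CS = 592.9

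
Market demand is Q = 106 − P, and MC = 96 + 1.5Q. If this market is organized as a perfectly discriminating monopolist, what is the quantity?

Q = 4

Inverting demand: P = 106 − Q.
With perfect price discrimination, output is the efficient level Q = 4 (where demand meets MC), but every buyer pays their willingness to pay: CS = 0 and PS = total surplus.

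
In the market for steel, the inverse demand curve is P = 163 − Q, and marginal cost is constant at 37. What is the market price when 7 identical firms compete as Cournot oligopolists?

Cournot with 7 identical firms: the symmetric best-response condition is 163 − 8q = 37. Each firm produces q = 15.75, total output Q = 110.25, price P = 52.75.

P = 52.75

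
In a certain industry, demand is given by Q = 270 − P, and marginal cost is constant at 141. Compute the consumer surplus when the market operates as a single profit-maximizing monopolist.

Inverting demand: P = 270 − Q.
A monopolist chooses Q where MR = MC. MR = 270 − 2Q; setting this equal to 141 gives Q = 64.5 and P = 205.5.
CS = ½·(270 − 205.5)·64.5 = 2080.125.

CS = 2080.125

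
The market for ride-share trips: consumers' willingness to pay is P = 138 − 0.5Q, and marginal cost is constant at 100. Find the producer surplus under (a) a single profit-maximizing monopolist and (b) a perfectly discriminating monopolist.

Monopoly sets MR = MC: 138 − Q = 100 ⇒ Q = 38, P = 138 − 0.5·38 = 119.
PS = (119 − 100)·38 = 722.
With perfect price discrimination, output is the efficient level Q = 76 (where demand meets MC), but every buyer pays their willingness to pay: CS = 0 and PS = total surplus.
PS = ½·(138 − 100)·76 = 1444.

Monopoly: PS = 722; Perfect PD: PS = 1444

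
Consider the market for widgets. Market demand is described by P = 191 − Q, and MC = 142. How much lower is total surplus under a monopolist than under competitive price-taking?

Competitive firms price at marginal cost: P = 142, giving Q = 49.
CS = ½·(191 − 142)·49 = 1200.5; PS = (142 − 142)·49 = 0; TS = 1200.5.
A monopolist chooses Q where MR = MC. MR = 191 − 2Q; setting this equal to 142 gives Q = 24.5 and P = 166.5.
CS = ½·(191 − 166.5)·24.5 = 300.125; PS = (166.5 − 142)·24.5 = 600.25; TS = 900.375.
Change in total surplus: 900.375 − 1200.5 = −300.125.

TS falls by 300.125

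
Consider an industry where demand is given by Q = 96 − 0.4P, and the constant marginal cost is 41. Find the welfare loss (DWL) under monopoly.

Inverting demand: P = 240 − 2.5Q.
Perfect competition: P = MC = 41, so 240 − 2.5Q = 41 and Q = 79.6.
A monopolist chooses Q where MR = MC. MR = 240 − 5Q; setting this equal to 41 gives Q = 39.8 and P = 140.5.
DWL is the triangle between Q = 39.8 and Q = 79.6: ½·(79.6 − 39.8)·(140.5 − 41) = 1980.05.

DWL = 1980.05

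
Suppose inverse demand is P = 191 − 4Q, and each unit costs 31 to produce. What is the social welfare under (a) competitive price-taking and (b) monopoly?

Competitive firms price at marginal cost: P = 31, giving Q = 40.
CS = ½·(191 − 31)·40 = 3200; PS = (31 − 31)·40 = 0; TS = 3200.
A monopolist chooses Q where MR = MC. MR = 191 − 8Q; setting this equal to 31 gives Q = 20 and P = 111.
CS = ½·(191 − 111)·20 = 800; PS = (111 − 31)·20 = 1600; TS = 2400.

Competition: TS = 3200; Monopoly: TS = 2400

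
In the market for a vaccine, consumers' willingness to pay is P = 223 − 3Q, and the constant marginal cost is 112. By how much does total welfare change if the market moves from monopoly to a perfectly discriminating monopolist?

Total welfare rises by 513.375

A monopolist chooses Q where MR = MC. MR = 223 − 6Q; setting this equal to 112 gives Q = 18.5 and P = 167.5.
CS = ½·(223 − 167.5)·18.5 = 513.375; PS = (167.5 − 112)·18.5 = 1026.75; TS = 1540.125.
Under first-degree price discrimination the firm charges each unit its demand price and produces up to where P = MC, i.e. Q = 37. Consumer surplus is zero; producer surplus equals total surplus.
TS = 2053.5 (equal to competitive TS).
Change in total welfare: 2053.5 − 1540.125 = 513.375.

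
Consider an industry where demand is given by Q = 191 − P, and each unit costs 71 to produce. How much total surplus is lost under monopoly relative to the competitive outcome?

Inverting demand: P = 191 − Q.
Under competition P = MC = 71, so Q = (191 − 71)/1 = 120.
Monopoly sets MR = MC: 191 − 2Q = 71 ⇒ Q = 60, P = 191 − 60 = 131.
DWL is the triangle between Q = 60 and Q = 120: ½·(120 − 60)·(131 − 71) = 1800.

DWL = 1800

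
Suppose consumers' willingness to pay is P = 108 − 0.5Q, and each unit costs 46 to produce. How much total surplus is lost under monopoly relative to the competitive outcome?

Perfect competition: P = MC = 46, so 108 − 0.5Q = 46 and Q = 124.
Monopoly sets MR = MC: 108 − Q = 46 ⇒ Q = 62, P = 108 − 0.5·62 = 77.
DWL is the triangle between Q = 62 and Q = 124: ½·(124 − 62)·(77 − 46) = 961.

DWL = 961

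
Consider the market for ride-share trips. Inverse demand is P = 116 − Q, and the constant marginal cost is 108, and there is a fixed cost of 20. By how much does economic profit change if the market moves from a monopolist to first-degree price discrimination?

π rises by 16

Monopoly sets MR = MC: 116 − 2Q = 108 ⇒ Q = 4, P = 116 − 4 = 112.
Profit = (112 − 108)·4 − 20 = −4.
Under first-degree price discrimination the firm charges each unit its demand price and produces up to where P = MC, i.e. Q = 8. Consumer surplus is zero; producer surplus equals total surplus.
PS equals the full surplus area, 32. Profit = 32 − 20 = 12.
Change in economic profit: 12 − −4 = 16.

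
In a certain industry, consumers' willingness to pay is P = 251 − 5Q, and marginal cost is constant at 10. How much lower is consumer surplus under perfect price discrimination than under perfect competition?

CS falls by 5808.1

Competitive firms price at marginal cost: P = 10, giving Q = 48.2.
CS = ½·(251 − 10)·48.2 = 5808.1.
A perfectly discriminating monopolist sells every unit with P(Q) ≥ MC(Q), so output equals the competitive quantity Q = 48.2. Each buyer pays their reservation price, so CS = 0 and the firm captures all surplus.
CS = 0.
Change in consumer surplus: 0 − 5808.1 = −5808.1.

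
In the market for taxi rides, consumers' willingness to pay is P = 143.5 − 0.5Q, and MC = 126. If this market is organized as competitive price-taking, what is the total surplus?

TS = 306.25

Perfect competition: P = MC = 126, so 143.5 − 0.5Q = 126 and Q = 35.
CS = ½·(143.5 − 126)·35 = 306.25; PS = (126 − 126)·35 = 0; TS = 306.25.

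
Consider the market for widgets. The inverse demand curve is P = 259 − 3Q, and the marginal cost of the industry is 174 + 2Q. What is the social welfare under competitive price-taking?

TS = 722.5

Competitive equilibrium sets price equal to marginal cost: 259 − 3Q = 174 + 2Q, so Q = 17 and P = 208.
CS = ½·(259 − 208)·17 = 433.5; PS = (208·17 − 174·17 − ½·2·17²) = 289; TS = 722.5.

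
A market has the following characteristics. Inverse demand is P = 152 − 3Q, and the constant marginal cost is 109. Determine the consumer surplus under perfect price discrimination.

With perfect price discrimination, output is the efficient level Q = 43/3 (where demand meets MC), but every buyer pays their willingness to pay: CS = 0 and PS = total surplus.
CS = 0.

CS = 0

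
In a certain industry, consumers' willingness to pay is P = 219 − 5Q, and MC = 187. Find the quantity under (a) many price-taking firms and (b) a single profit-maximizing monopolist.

Competition: Q = 6.4; Monopoly: Q = 3.2

Competitive firms price at marginal cost: P = 187, giving Q = 6.4.
Monopoly sets MR = MC: 219 − 10Q = 187 ⇒ Q = 3.2, P = 219 − 5·3.2 = 203.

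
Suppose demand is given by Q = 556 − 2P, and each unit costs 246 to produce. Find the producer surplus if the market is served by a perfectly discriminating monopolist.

Inverting demand: P = 278 − 0.5Q.
With perfect price discrimination, output is the efficient level Q = 64 (where demand meets MC), but every buyer pays their willingness to pay: CS = 0 and PS = total surplus.
PS = ½·(278 − 246)·64 = 1024.

PS = 1024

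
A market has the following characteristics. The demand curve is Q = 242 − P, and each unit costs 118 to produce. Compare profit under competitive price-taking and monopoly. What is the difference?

Inverting demand: P = 242 − Q.
Under competition P = MC = 118, so Q = (242 − 118)/1 = 124.
Profit = (118 − 118)·124 = 0.
A monopolist chooses Q where MR = MC. MR = 242 − 2Q; setting this equal to 118 gives Q = 62 and P = 180.
Profit = (180 − 118)·62 = 3844.
Change in profit: 3844 − 0 = 3844.

π rises by 3844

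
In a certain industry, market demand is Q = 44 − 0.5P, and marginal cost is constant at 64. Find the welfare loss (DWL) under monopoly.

Inverting demand: P = 88 − 2Q.
Competitive firms price at marginal cost: P = 64, giving Q = 12.
Monopoly sets MR = MC: 88 − 4Q = 64 ⇒ Q = 6, P = 88 − 2·6 = 76.
DWL is the triangle between Q = 6 and Q = 12: ½·(12 − 6)·(76 − 64) = 36.

DWL = 36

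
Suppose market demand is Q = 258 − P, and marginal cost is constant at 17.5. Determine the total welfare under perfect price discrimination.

Inverting demand: P = 258 − Q.
A perfectly discriminating monopolist sells every unit with P(Q) ≥ MC(Q), so output equals the competitive quantity Q = 240.5. Each buyer pays their reservation price, so CS = 0 and the firm captures all surplus.
TS = 28920.125 (equal to competitive TS).

TS = 28920.125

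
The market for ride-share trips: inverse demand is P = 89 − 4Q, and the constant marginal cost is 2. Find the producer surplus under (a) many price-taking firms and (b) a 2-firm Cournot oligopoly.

Competition: PS = 0; Cournot: PS = 420.5

Under competition P = MC = 2, so Q = (89 − 2)/4 = 21.75.
PS = (2 − 2)·21.75 = 0.
In a 2-firm Cournot equilibrium, symmetry and the first-order condition give q = (89 − 2)/(12) = 7.25. So Q = 14.5 and P = 31.
PS = (31 − 2)·14.5 = 420.5.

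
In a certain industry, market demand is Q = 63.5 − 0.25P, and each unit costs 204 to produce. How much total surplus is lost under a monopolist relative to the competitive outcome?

Inverting demand: P = 254 − 4Q.
Competitive firms price at marginal cost: P = 204, giving Q = 12.5.
Monopoly sets MR = MC: 254 − 8Q = 204 ⇒ Q = 6.25, P = 254 − 4·6.25 = 229.
DWL is the triangle between Q = 6.25 and Q = 12.5: ½·(12.5 − 6.25)·(229 − 204) = 78.125.

DWL = 78.125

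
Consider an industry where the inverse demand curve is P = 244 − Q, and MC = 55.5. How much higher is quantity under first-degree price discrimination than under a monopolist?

Monopoly sets MR = MC: 244 − 2Q = 55.5 ⇒ Q = 94.25, P = 244 − 94.25 = 149.75.
Under first-degree price discrimination the firm charges each unit its demand price and produces up to where P = MC, i.e. Q = 188.5. Consumer surplus is zero; producer surplus equals total surplus.
Change in quantity: 188.5 − 94.25 = 94.25.

Q rises by 94.25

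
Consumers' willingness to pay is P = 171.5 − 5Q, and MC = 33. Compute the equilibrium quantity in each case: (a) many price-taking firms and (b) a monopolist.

Competition: Q = 27.7; Monopoly: Q = 13.85

Competitive firms price at marginal cost: P = 33, giving Q = 27.7.
The monopolist equates marginal revenue to marginal cost: 171.5 − 10Q = 33, so Q = 13.85. From demand, P = 102.25.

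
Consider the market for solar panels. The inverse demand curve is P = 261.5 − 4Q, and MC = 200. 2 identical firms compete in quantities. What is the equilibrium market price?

P = 220.5

With 2 symmetric Cournot firms, each firm's FOC gives 261.5 − 12q = 200, so q = 5.125, Q = 2·5.125 = 10.25, and P = 220.5.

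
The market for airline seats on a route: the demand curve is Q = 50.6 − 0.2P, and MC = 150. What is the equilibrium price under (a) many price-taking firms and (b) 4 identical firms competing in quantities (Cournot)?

Competition: P = 150; Cournot: P = 170.6

Inverting demand: P = 253 − 5Q.
Competitive firms price at marginal cost: P = 150, giving Q = 20.6.
With 4 symmetric Cournot firms, each firm's FOC gives 253 − 25q = 150, so q = 4.12, Q = 4·4.12 = 16.48, and P = 170.6.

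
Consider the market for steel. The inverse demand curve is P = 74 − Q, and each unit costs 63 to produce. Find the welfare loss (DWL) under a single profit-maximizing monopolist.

Perfect competition: P = MC = 63, so 74 − Q = 63 and Q = 11.
Monopoly sets MR = MC: 74 − 2Q = 63 ⇒ Q = 5.5, P = 74 − 5.5 = 68.5.
DWL is the triangle between Q = 5.5 and Q = 11: ½·(11 − 5.5)·(68.5 − 63) = 15.125.

DWL = 15.125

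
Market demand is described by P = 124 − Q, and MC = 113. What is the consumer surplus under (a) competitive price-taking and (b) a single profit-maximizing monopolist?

Competition: CS = 60.5; Monopoly: CS = 15.125

Under competition P = MC = 113, so Q = (124 − 113)/1 = 11.
CS = ½·(124 − 113)·11 = 60.5.
The monopolist equates marginal revenue to marginal cost: 124 − 2Q = 113, so Q = 5.5. From demand, P = 118.5.
CS = ½·(124 − 118.5)·5.5 = 15.125.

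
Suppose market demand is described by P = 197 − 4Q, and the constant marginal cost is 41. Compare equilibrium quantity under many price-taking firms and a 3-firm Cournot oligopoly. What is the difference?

Under competition P = MC = 41, so Q = (197 − 41)/4 = 39.
In a 3-firm Cournot equilibrium, symmetry and the first-order condition give q = (197 − 41)/(16) = 9.75. So Q = 29.25 and P = 80.
Change in equilibrium quantity: 29.25 − 39 = −9.75.

Equilibrium quantity falls by 9.75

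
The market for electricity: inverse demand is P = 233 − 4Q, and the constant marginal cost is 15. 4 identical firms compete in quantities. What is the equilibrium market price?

P = 58.6

Cournot with 4 identical firms: the symmetric best-response condition is 233 − 20q = 15. Each firm produces q = 10.9, total output Q = 43.6, price P = 58.6.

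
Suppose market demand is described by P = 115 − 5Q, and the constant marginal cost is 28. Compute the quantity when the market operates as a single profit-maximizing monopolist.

The monopolist equates marginal revenue to marginal cost: 115 − 10Q = 28, so Q = 8.7. From demand, P = 71.5.

Q = 8.7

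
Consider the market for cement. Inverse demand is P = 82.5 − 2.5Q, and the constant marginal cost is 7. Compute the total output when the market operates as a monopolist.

A monopolist chooses Q where MR = MC. MR = 82.5 − 5Q; setting this equal to 7 gives Q = 15.1 and P = 44.75.

Q = 15.1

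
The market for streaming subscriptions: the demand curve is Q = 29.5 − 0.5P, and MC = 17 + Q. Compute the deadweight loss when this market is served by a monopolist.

DWL = 47.04

Inverting demand: P = 59 − 2Q.
Competitive equilibrium sets price equal to marginal cost: 59 − 2Q = 17 + Q, so Q = 14 and P = 31.
The monopolist equates marginal revenue to marginal cost: 59 − 4Q = 17 + Q, so Q = 8.4. From demand, P = 42.2.
CS = ½·(59 − 31)·14 = 196; PS = (31·14 − 17·14 − ½·1·14²) = 98; TS = 294.
CS = ½·(59 − 42.2)·8.4 = 70.56; PS = (42.2·8.4 − 17·8.4 − ½·1·8.4²) = 176.4; TS = 246.96.
DWL = 294 − 246.96 = 47.04.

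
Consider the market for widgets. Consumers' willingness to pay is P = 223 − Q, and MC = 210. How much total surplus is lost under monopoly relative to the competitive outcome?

Under competition P = MC = 210, so Q = (223 − 210)/1 = 13.
The monopolist equates marginal revenue to marginal cost: 223 − 2Q = 210, so Q = 6.5. From demand, P = 216.5.
DWL is the triangle between Q = 6.5 and Q = 13: ½·(13 − 6.5)·(216.5 − 210) = 21.125.

DWL = 21.125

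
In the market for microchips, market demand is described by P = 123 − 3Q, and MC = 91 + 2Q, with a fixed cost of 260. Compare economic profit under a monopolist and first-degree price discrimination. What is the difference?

Monopoly sets MR = MC: 123 − 6Q = 91 + 2Q ⇒ Q = 4, P = 123 − 3·4 = 111.
Profit = 111·4 − (91·4 + ½·2·4²) − 260 = −196.
A perfectly discriminating monopolist sells every unit with P(Q) ≥ MC(Q), so output equals the competitive quantity Q = 6.4. Each buyer pays their reservation price, so CS = 0 and the firm captures all surplus.
PS equals the full surplus area, 102.4. Profit = 102.4 − 260 = −157.6.
Change in economic profit: −157.6 − −196 = 38.4.

Economic profit rises by 38.4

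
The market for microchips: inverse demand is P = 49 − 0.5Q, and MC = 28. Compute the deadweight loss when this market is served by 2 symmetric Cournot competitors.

Competitive firms price at marginal cost: P = 28, giving Q = 42.
Cournot with 2 identical firms: the symmetric best-response condition is 49 − 1.5q = 28. Each firm produces q = 14, total output Q = 28, price P = 35.
DWL is the triangle between Q = 28 and Q = 42: ½·(42 − 28)·(35 − 28) = 49.

DWL = 49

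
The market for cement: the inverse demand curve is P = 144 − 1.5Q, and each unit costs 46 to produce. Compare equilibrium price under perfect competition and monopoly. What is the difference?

P rises by 49

Perfect competition: P = MC = 46, so 144 − 1.5Q = 46 and Q = 196/3.
A monopolist chooses Q where MR = MC. MR = 144 − 3Q; setting this equal to 46 gives Q = 98/3 and P = 95.
Change in equilibrium price: 95 − 46 = 49.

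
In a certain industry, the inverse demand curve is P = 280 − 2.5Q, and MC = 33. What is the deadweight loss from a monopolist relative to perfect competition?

DWL = 3050.45

Perfect competition: P = MC = 33, so 280 − 2.5Q = 33 and Q = 98.8.
Monopoly sets MR = MC: 280 − 5Q = 33 ⇒ Q = 49.4, P = 280 − 2.5·49.4 = 156.5.
DWL is the triangle between Q = 49.4 and Q = 98.8: ½·(98.8 − 49.4)·(156.5 − 33) = 3050.45.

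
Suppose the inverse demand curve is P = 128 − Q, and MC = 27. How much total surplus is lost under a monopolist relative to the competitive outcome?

DWL = 1275.125

Competitive firms price at marginal cost: P = 27, giving Q = 101.
Monopoly sets MR = MC: 128 − 2Q = 27 ⇒ Q = 50.5, P = 128 − 50.5 = 77.5.
DWL is the triangle between Q = 50.5 and Q = 101: ½·(101 − 50.5)·(77.5 − 27) = 1275.125.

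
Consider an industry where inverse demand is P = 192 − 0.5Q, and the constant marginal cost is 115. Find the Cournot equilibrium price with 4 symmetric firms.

With 4 symmetric Cournot firms, each firm's FOC gives 192 − 2.5q = 115, so q = 30.8, Q = 4·30.8 = 123.2, and P = 130.4.

P = 130.4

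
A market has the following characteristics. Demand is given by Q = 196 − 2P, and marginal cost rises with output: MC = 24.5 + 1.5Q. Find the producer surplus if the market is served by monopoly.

Inverting demand: P = 98 − 0.5Q.
A monopolist chooses Q where MR = MC. MR = 98 − Q; setting this equal to 24.5 + 1.5Q gives Q = 29.4 and P = 83.3.
PS = P·Q − VC(Q) = 83.3·29.4 − (24.5·29.4 + ½·1.5·29.4²) = 1080.45.

PS = 1080.45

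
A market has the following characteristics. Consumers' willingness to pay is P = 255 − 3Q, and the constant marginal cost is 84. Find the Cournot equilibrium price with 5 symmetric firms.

P = 112.5

In a 5-firm Cournot equilibrium, symmetry and the first-order condition give q = (255 − 84)/(18) = 9.5. So Q = 47.5 and P = 112.5.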